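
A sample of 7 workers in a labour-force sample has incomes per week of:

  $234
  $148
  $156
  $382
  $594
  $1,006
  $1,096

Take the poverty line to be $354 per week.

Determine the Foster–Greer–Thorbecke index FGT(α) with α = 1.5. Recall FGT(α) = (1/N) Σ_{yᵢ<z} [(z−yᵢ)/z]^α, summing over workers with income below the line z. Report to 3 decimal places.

0.151

Incomes under z: $148, $156, $234 (q = 3 of N = 7).
Relative gaps: (354−148)/354 = 0.5819; (354−156)/354 = 0.5593; (354−234)/354 = 0.3390.
Raised to α = 1.5: 0.44391; 0.41830; 0.19736.
Sum = 1.059579; FGT(1.5) = 1.059579 / 7 = 0.151.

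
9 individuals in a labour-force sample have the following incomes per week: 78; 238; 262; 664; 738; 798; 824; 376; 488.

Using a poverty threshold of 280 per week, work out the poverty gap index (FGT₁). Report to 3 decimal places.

Below the line: 78, 238, 262 (q = 3 of N = 9).
Relative gaps: (280−78)/280 = 0.7214; (280−238)/280 = 0.1500; (280−262)/280 = 0.0643.
Sum of shortfalls = 0.935714; P₁ averages over all N: 0.935714 / 9 = 0.104.

0.104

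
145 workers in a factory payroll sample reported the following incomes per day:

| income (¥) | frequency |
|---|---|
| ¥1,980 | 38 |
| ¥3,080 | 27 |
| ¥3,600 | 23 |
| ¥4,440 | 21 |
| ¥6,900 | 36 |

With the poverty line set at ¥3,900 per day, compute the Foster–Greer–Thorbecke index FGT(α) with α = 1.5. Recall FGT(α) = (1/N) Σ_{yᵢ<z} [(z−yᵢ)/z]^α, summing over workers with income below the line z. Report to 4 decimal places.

Below z: 38×¥1,980, 27×¥3,080, 23×¥3,600 (q = 88 of N = 145).
Normalized shortfalls: (3900−1980)/3900 = 0.4923 (×38); (3900−3080)/3900 = 0.2103 (×27); (3900−3600)/3900 = 0.0769 (×23).
Raised to α = 1.5: 0.34543 (×38); 0.09641 (×27); 0.02133 (×23).
Sum = 16.219962; FGT(1.5) = 16.219962 / 145 = 0.1119.

0.1119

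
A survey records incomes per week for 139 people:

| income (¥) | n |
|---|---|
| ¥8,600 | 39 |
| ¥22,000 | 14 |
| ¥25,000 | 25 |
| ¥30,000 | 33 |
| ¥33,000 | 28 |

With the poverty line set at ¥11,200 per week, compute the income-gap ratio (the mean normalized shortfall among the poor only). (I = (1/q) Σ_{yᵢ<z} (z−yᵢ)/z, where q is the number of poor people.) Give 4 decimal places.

Below the line: 39×¥8,600 (q = 39 of N = 139).
Relative gaps: 0.2321 (×39); sum = 9.053571.
The income-gap ratio divides by q (the poor only): 9.053571 / 39 = 0.2321.

0.2321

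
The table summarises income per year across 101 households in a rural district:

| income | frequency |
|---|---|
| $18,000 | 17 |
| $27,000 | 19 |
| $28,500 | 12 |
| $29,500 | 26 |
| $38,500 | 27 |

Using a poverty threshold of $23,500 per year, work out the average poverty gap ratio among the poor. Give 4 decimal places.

Poor units: 17×$18,000 (q = 17 of N = 101).
Relative gaps: 0.2340 (×17); sum = 3.978723.
The income-gap ratio divides by q (the poor only): 3.978723 / 17 = 0.2340.

0.2340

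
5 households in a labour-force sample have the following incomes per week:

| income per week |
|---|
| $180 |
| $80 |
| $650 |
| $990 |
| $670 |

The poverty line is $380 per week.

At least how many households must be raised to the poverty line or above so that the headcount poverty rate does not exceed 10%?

2

Currently q = 2 of N = 5 are below the line (H = 0.400).
A headcount ratio of at most 10% allows at most ⌊0.10 × 5⌋ = 0 poor households.
So at least 2 − 0 = 2 must be lifted.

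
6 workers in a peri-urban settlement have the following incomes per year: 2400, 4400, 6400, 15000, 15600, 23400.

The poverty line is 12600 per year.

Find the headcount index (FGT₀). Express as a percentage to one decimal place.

3 of the 6 workers have income below 12600.
H = 3/6 = 50.0%.

50.0%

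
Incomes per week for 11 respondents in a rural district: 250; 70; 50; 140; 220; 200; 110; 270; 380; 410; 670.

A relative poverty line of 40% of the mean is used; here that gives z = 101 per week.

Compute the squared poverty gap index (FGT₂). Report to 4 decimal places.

0.0317

Incomes under z: 50, 70 (q = 2 of N = 11).
Relative gaps: (101−50)/101 = 0.5050; (101−70)/101 = 0.3069.
Squared: 0.2550; 0.0942.
Sum = 0.349181; P₂ = 0.349181 / 11 = 0.0317.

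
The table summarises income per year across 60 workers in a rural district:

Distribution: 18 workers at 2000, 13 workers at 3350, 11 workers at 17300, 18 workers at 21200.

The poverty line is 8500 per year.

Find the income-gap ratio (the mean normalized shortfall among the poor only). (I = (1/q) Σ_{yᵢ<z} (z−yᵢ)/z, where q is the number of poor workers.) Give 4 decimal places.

0.6981

Incomes under z: 18×2000, 13×3350 (q = 31 of N = 60).
Shortfall ratios (z−y)/z: 0.7647 (×18), 0.6059 (×13); sum = 21.641176.
I averages over the q = 31 poor units only: 21.641176 / 31 = 0.6981.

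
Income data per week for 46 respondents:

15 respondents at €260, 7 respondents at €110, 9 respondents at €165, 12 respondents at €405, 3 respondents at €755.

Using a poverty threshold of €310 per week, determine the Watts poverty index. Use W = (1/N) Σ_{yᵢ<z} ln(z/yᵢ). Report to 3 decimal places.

Below the line: 7×€110, 9×€165, 15×€260 (q = 31 of N = 46).
Log gaps: ln(310/110) = 1.0361 (×7); ln(310/165) = 0.6306 (×9); ln(310/260) = 0.1759 (×15).
W = 15.566645 / 46 = 0.338.

0.338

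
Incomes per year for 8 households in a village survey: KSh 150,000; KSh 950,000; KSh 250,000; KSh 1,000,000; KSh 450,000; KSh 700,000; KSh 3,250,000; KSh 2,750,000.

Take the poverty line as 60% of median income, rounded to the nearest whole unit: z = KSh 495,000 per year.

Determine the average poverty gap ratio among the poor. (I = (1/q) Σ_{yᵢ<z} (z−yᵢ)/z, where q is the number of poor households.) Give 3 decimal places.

0.428

Below z: KSh 150,000, KSh 250,000, KSh 450,000 (q = 3 of N = 8).
Relative gaps: 0.6970, 0.4949, 0.0909; sum = 1.282828.
The income-gap ratio divides by q (the poor only): 1.282828 / 3 = 0.428.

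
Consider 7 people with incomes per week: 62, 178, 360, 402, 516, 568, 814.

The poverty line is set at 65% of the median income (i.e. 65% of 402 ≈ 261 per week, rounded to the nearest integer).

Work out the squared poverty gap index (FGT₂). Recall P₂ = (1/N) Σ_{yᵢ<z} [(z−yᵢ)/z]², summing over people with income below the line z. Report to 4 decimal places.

Poor units: 62, 178 (q = 2 of N = 7).
Normalized shortfalls: (261−62)/261 = 0.7625; (261−178)/261 = 0.3180.
Squared: 0.5813; 0.1011.
Sum = 0.682462; P₂ = 0.682462 / 7 = 0.0975.

0.0975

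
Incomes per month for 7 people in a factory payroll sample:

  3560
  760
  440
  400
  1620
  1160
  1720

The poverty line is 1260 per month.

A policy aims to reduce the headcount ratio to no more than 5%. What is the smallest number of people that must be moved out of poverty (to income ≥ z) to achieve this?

Currently q = 4 of N = 7 are below the line (H = 0.571).
A headcount ratio of at most 5% allows at most ⌊0.05 × 7⌋ = 0 poor people.
So at least 4 − 0 = 4 must be lifted.

4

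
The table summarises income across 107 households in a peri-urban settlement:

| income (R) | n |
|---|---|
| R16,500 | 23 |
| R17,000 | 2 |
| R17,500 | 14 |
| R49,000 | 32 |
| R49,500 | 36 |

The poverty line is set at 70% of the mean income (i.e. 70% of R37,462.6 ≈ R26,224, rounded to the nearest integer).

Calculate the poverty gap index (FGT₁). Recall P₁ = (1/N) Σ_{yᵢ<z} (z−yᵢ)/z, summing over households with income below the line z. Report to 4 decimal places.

0.1298

Below the line: 23×R16,500, 2×R17,000, 14×R17,500 (q = 39 of N = 107).
Gap ratios (z−y)/z: (26224−16500)/26224 = 0.3708 (×23); (26224−17000)/26224 = 0.3517 (×2); (26224−17500)/26224 = 0.3327 (×14).
Σ = 13.889414. Dividing by the full population N = 107 gives P₁ = 0.1298.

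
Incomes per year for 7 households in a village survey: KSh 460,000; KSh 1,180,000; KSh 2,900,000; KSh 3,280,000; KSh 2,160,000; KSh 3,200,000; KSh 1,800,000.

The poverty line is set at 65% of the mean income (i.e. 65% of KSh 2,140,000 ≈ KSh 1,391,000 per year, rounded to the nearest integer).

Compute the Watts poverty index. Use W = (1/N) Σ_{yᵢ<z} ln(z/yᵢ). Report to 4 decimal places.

Below z: KSh 460,000, KSh 1,180,000 (q = 2 of N = 7).
ln(z/y) terms: ln(1391000/460000) = 1.1066; ln(1391000/1180000) = 0.1645.
W = 1.271060 / 7 = 0.1816.

0.1816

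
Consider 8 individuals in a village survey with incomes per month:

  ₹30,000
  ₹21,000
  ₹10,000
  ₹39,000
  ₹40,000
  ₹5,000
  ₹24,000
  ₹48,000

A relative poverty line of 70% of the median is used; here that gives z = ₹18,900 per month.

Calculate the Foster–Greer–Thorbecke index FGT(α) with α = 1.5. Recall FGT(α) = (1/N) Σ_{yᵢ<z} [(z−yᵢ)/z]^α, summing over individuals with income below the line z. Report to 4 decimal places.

0.1192

Below z: ₹5,000, ₹10,000 (q = 2 of N = 8).
Normalized shortfalls: (18900−5000)/18900 = 0.7354; (18900−10000)/18900 = 0.4709.
Raised to α = 1.5: 0.63071; 0.32314.
Sum = 0.953851; FGT(1.5) = 0.953851 / 8 = 0.1192.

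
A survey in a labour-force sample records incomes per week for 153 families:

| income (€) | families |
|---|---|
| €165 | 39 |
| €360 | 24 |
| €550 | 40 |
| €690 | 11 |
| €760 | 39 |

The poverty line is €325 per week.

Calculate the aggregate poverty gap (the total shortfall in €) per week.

€6,240

Below the line: 39×€165 (q = 39 of N = 153).
Individual gaps: 39×(325−165) = 6240.
Aggregate gap = €6,240.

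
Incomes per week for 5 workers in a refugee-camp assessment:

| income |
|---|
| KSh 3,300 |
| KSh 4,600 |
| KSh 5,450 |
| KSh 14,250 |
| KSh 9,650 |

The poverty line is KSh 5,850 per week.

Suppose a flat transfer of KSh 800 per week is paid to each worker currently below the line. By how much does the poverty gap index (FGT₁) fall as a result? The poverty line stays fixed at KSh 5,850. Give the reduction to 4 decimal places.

Before: below the line — KSh 3,300, KSh 4,600, KSh 5,450; poverty gap index (FGT₁) = 0.143590.
After the KSh 800 transfer: below the line — KSh 4,100, KSh 5,400; poverty gap index (FGT₁) = 0.075214.
Reduction = 0.143590 − 0.075214 = 0.0684.

0.0684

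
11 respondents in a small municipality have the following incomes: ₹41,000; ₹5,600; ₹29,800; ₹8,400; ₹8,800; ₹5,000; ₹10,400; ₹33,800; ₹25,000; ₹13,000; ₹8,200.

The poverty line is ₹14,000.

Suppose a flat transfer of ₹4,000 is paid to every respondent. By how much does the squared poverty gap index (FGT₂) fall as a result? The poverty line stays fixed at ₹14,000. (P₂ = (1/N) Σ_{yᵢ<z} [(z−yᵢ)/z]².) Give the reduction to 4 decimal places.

0.0955

Before: below the line — ₹5,000, ₹5,600, ₹8,200, ₹8,400, ₹8,800, ₹10,400, ₹13,000; squared poverty gap index (FGT₂) = 0.119462.
After the ₹4,000 transfer: below the line — ₹9,000, ₹9,600, ₹12,200, ₹12,400, ₹12,800; squared poverty gap index (FGT₂) = 0.023933.
Reduction = 0.119462 − 0.023933 = 0.0955.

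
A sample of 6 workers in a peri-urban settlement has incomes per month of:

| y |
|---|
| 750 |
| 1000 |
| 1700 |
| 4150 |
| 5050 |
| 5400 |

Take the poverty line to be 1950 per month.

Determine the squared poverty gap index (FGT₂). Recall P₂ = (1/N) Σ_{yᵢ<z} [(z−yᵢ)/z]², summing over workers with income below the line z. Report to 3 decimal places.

Incomes under z: 750, 1000, 1700 (q = 3 of N = 6).
Normalized shortfalls: (1950−750)/1950 = 0.6154; (1950−1000)/1950 = 0.4872; (1950−1700)/1950 = 0.1282.
Squared: 0.3787; 0.2373; 0.0164.
Sum = 0.632479; P₂ = 0.632479 / 6 = 0.105.

0.105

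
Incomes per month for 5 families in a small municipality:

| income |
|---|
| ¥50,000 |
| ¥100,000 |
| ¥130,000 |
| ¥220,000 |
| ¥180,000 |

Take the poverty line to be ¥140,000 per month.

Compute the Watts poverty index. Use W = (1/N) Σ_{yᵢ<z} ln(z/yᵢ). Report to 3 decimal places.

0.288

Below z: ¥50,000, ¥100,000, ¥130,000 (q = 3 of N = 5).
Log gaps: ln(140000/50000) = 1.0296; ln(140000/100000) = 0.3365; ln(140000/130000) = 0.0741.
W = 1.440200 / 5 = 0.288.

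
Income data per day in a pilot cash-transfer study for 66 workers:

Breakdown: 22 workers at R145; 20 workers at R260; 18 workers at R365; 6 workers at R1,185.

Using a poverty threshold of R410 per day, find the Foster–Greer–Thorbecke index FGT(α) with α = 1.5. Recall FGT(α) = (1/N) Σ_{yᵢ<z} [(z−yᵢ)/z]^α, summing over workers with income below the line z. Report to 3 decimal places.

0.250

Incomes under z: 22×R145, 20×R260, 18×R365 (q = 60 of N = 66).
Shortfall ratios: (410−145)/410 = 0.6463 (×22); (410−260)/410 = 0.3659 (×20); (410−365)/410 = 0.1098 (×18).
Raised to α = 1.5: 0.51963 (×22); 0.22129 (×20); 0.03636 (×18).
Sum = 16.512130; FGT(1.5) = 16.512130 / 66 = 0.250.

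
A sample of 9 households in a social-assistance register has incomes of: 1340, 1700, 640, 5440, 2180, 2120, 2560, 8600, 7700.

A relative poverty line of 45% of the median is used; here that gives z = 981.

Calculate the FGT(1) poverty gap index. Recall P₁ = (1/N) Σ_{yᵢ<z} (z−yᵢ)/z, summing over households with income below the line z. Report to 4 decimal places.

0.0386

Below the line: 640 (q = 1 of N = 9).
Normalized shortfalls: (981−640)/981 = 0.3476.
Σ = 0.347604. Dividing by the full population N = 9 gives P₁ = 0.0386.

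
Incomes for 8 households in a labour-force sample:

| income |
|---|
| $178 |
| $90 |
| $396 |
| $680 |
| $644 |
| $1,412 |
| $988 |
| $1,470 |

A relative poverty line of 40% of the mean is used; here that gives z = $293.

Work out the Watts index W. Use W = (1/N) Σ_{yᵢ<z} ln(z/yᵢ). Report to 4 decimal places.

0.2098

Below z: $90, $178 (q = 2 of N = 8).
Log shortfalls: ln(293/90) = 1.1804; ln(293/178) = 0.4984.
W = 1.678752 / 8 = 0.2098.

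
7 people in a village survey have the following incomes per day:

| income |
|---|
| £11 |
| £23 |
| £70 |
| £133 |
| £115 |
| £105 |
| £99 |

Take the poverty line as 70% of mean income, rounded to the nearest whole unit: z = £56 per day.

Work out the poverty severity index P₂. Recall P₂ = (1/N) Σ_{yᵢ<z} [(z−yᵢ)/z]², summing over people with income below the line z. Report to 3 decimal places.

Poor units: £11, £23 (q = 2 of N = 7).
Relative gaps: (56−11)/56 = 0.8036; (56−23)/56 = 0.5893.
Squared: 0.6457; 0.3473.
Sum = 0.992985; P₂ = 0.992985 / 7 = 0.142.

0.142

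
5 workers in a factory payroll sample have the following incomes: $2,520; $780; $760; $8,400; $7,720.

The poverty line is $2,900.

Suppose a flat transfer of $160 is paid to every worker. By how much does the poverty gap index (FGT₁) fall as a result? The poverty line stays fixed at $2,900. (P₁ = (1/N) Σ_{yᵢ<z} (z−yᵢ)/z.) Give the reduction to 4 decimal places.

Before: below the line — $760, $780, $2,520; poverty gap index (FGT₁) = 0.320000.
After the $160 transfer: below the line — $920, $940, $2,680; poverty gap index (FGT₁) = 0.286897.
Reduction = 0.320000 − 0.286897 = 0.0331.

0.0331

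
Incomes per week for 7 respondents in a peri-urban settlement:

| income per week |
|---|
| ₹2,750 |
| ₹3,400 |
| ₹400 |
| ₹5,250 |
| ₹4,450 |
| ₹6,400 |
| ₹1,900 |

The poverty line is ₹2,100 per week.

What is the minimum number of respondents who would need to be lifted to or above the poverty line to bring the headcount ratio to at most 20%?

1

2 of the 7 respondents are poor, so H = 2/7 = 0.286.
A headcount ratio of at most 20% allows at most ⌊0.20 × 7⌋ = 1 poor respondents.
So at least 2 − 1 = 1 must be lifted.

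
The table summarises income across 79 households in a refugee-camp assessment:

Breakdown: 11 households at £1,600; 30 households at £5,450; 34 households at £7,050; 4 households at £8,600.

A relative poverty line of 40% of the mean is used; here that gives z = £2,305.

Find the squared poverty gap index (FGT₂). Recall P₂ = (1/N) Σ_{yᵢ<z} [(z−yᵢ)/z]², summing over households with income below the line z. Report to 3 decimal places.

Incomes under z: 11×£1,600 (q = 11 of N = 79).
Relative gaps: (2305−1600)/2305 = 0.3059 (×11).
Squared: 0.0935 (×11).
Sum = 1.029032; P₂ = 1.029032 / 79 = 0.013.

0.013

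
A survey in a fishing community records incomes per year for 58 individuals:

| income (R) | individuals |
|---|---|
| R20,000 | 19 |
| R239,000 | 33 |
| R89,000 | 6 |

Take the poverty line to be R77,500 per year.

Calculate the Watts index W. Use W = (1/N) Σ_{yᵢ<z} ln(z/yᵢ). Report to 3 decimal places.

0.444

Incomes under z: 19×R20,000 (q = 19 of N = 58).
Log gaps: ln(77500/20000) = 1.3545 (×19).
W = 25.736368 / 58 = 0.444.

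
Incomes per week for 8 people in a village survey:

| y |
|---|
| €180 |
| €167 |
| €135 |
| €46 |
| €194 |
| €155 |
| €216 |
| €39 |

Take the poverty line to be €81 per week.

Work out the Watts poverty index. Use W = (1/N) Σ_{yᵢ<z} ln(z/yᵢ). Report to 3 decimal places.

Poor units: €39, €46 (q = 2 of N = 8).
ln(z/y) terms: ln(81/39) = 0.7309; ln(81/46) = 0.5658.
W = 1.296695 / 8 = 0.162.

0.162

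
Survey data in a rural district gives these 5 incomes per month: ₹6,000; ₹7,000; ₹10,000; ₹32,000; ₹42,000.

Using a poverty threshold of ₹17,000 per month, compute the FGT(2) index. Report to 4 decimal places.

Poor units: ₹6,000, ₹7,000, ₹10,000 (q = 3 of N = 5).
Normalized shortfalls: (17000−6000)/17000 = 0.6471; (17000−7000)/17000 = 0.5882; (17000−10000)/17000 = 0.4118.
Squared: 0.4187; 0.3460; 0.1696.
Sum = 0.934256; P₂ = 0.934256 / 5 = 0.1869.

0.1869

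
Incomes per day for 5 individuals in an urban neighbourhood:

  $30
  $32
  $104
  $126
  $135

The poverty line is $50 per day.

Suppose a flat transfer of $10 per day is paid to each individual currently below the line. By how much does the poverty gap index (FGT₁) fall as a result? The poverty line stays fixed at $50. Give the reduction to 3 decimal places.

Before: below the line — $30, $32; poverty gap index (FGT₁) = 0.15200.
After the $10 transfer: below the line — $40, $42; poverty gap index (FGT₁) = 0.07200.
Reduction = 0.15200 − 0.07200 = 0.080.

0.080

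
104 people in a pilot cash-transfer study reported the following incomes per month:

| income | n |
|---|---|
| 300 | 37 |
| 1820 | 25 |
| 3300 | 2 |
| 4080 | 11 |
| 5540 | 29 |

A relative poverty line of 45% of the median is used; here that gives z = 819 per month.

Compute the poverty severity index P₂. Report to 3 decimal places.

0.143

Below the line: 37×300 (q = 37 of N = 104).
Normalized shortfalls: (819−300)/819 = 0.6337 (×37).
Squared: 0.4016 (×37).
Sum = 14.858283; P₂ = 14.858283 / 104 = 0.143.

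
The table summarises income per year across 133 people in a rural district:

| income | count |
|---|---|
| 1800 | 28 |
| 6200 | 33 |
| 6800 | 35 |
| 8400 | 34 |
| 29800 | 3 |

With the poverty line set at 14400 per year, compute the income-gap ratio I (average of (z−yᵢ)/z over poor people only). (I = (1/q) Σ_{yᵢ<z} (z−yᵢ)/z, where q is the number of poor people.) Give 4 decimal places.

Poor units: 28×1800, 33×6200, 35×6800, 34×8400 (q = 130 of N = 133).
Shortfall ratios (z−y)/z: 0.8750 (×28), 0.5694 (×33), 0.5278 (×35), 0.4167 (×34); sum = 75.930556.
The income-gap ratio divides by q (the poor only): 75.930556 / 130 = 0.5841.

0.5841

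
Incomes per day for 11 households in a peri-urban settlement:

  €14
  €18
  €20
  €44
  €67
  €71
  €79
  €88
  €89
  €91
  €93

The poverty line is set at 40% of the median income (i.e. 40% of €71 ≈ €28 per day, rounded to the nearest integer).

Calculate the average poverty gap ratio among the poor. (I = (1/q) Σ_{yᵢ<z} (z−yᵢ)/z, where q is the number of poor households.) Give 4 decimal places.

Below z: €14, €18, €20 (q = 3 of N = 11).
Shortfall ratios (z−y)/z: 0.5000, 0.3571, 0.2857; sum = 1.142857.
The income-gap ratio divides by q (the poor only): 1.142857 / 3 = 0.3810.

0.3810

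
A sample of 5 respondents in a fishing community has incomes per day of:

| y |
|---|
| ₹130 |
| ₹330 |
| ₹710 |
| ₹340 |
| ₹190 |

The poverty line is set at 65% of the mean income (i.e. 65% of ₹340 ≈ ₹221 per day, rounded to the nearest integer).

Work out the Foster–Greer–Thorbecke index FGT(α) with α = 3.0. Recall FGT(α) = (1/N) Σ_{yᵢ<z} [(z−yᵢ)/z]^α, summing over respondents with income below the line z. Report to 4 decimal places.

Below z: ₹130, ₹190 (q = 2 of N = 5).
Relative gaps: (221−130)/221 = 0.4118; (221−190)/221 = 0.1403.
Raised to α = 3.0: 0.06981; 0.00276.
Sum = 0.072575; FGT(3.0) = 0.072575 / 5 = 0.0145.

0.0145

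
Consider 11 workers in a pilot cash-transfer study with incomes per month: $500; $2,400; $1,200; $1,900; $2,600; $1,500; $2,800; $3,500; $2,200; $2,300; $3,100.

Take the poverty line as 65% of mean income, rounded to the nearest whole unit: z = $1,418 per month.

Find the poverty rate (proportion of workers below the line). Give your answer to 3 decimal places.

2 of the 11 workers have income below $1,418.
H = 2/11 = 0.182.

0.182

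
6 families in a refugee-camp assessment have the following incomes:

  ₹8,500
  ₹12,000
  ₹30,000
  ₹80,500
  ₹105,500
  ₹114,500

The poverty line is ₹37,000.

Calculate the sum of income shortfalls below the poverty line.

Below the line: ₹8,500, ₹12,000, ₹30,000 (q = 3 of N = 6).
Individual gaps: 37000−8500 = 28500; 37000−12000 = 25000; 37000−30000 = 7000.
Aggregate gap = ₹60,500.

₹60,500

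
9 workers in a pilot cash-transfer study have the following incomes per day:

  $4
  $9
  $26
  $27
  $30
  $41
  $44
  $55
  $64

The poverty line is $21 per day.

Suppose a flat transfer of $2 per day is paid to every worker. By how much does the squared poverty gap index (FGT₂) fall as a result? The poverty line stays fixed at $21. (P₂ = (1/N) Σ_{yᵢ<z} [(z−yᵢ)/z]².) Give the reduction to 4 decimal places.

Before: below the line — $4, $9; squared poverty gap index (FGT₂) = 0.109095.
After the $2 transfer: below the line — $6, $11; squared poverty gap index (FGT₂) = 0.081885.
Reduction = 0.109095 − 0.081885 = 0.0272.

0.0272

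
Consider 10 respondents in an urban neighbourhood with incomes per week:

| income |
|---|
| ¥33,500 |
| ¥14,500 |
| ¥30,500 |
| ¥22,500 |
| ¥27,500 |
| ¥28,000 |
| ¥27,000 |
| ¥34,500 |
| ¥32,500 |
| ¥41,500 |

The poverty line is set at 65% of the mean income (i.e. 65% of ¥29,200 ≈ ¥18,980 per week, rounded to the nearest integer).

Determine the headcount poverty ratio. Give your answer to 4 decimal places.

1 of the 10 respondents have income below ¥18,980.
H = 1/10 = 0.1000.

0.1000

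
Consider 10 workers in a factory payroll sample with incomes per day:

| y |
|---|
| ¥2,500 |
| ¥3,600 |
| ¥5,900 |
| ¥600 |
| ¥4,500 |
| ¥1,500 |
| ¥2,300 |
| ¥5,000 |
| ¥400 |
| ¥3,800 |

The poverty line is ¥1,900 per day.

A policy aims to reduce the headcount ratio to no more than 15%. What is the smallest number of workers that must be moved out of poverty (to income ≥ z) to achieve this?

2

3 of the 10 workers are poor, so H = 3/10 = 0.300.
A headcount ratio of at most 15% allows at most ⌊0.15 × 10⌋ = 1 poor workers.
So at least 3 − 1 = 2 must be lifted.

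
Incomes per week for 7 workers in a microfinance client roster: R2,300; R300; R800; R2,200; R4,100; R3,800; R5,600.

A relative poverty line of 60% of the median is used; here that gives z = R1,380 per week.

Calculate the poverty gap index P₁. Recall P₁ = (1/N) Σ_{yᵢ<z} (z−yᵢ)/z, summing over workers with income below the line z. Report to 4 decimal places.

Incomes under z: R300, R800 (q = 2 of N = 7).
Gap ratios (z−y)/z: (1380−300)/1380 = 0.7826; (1380−800)/1380 = 0.4203.
Sum of shortfalls = 1.202899; P₁ averages over all N: 1.202899 / 7 = 0.1718.

0.1718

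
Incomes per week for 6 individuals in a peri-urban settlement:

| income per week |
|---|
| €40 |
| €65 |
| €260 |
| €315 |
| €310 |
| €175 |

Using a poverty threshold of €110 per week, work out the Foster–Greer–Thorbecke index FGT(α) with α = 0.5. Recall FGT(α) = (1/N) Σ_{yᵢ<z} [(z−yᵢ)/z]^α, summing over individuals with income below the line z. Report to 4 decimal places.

Below z: €40, €65 (q = 2 of N = 6).
Normalized shortfalls: (110−40)/110 = 0.6364; (110−65)/110 = 0.4091.
Raised to α = 0.5: 0.79772; 0.63960.
Sum = 1.437326; FGT(0.5) = 1.437326 / 6 = 0.2396.

0.2396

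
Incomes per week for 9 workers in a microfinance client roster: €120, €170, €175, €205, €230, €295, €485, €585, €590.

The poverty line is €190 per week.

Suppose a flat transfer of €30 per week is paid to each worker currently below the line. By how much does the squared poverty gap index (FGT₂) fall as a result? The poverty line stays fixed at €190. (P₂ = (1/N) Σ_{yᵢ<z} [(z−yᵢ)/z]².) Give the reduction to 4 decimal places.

0.0121

Before: below the line — €120, €170, €175; squared poverty gap index (FGT₂) = 0.017005.
After the €30 transfer: below the line — €150; squared poverty gap index (FGT₂) = 0.004925.
Reduction = 0.017005 − 0.004925 = 0.0121.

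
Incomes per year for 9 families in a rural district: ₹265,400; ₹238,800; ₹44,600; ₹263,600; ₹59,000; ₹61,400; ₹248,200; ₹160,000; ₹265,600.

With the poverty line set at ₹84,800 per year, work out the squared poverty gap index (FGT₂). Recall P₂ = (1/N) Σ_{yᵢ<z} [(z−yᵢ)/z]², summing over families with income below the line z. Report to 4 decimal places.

0.0437

Poor units: ₹44,600, ₹59,000, ₹61,400 (q = 3 of N = 9).
Relative gaps: (84800−44600)/84800 = 0.4741; (84800−59000)/84800 = 0.3042; (84800−61400)/84800 = 0.2759.
Squared: 0.2247; 0.0926; 0.0761.
Sum = 0.393440; P₂ = 0.393440 / 9 = 0.0437.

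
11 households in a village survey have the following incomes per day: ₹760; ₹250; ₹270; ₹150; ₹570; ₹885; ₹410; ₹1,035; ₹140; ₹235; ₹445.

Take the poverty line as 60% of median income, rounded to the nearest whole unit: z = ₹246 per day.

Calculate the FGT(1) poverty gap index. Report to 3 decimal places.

0.079

Poor units: ₹140, ₹150, ₹235 (q = 3 of N = 11).
Normalized shortfalls: (246−140)/246 = 0.4309; (246−150)/246 = 0.3902; (246−235)/246 = 0.0447.
Sum of shortfalls = 0.865854; P₁ averages over all N: 0.865854 / 11 = 0.079.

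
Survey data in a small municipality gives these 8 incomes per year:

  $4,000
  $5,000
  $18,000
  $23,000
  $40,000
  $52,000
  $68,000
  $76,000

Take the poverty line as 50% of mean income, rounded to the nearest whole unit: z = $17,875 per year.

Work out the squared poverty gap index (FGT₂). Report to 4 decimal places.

Below the line: $4,000, $5,000 (q = 2 of N = 8).
Gap ratios (z−y)/z: (17875−4000)/17875 = 0.7762; (17875−5000)/17875 = 0.7203.
Squared: 0.6025; 0.5188.
Sum = 1.121326; P₂ = 1.121326 / 8 = 0.1402.

0.1402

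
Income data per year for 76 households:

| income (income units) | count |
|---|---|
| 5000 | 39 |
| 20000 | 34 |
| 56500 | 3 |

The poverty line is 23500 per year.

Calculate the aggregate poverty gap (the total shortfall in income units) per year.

840500

Incomes under z: 39×5000, 34×20000 (q = 73 of N = 76).
Individual gaps: 39×(23500−5000) = 721500; 34×(23500−20000) = 119000.
Aggregate gap = 840500.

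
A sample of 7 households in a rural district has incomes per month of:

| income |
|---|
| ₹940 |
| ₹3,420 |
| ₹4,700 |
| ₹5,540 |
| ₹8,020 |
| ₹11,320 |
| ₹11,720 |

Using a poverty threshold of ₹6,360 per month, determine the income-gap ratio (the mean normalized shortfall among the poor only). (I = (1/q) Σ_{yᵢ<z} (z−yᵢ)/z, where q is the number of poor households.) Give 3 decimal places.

0.426

Below the line: ₹940, ₹3,420, ₹4,700, ₹5,540 (q = 4 of N = 7).
Shortfall ratios (z−y)/z: 0.8522, 0.4623, 0.2610, 0.1289; sum = 1.704403.
The income-gap ratio divides by q (the poor only): 1.704403 / 4 = 0.426.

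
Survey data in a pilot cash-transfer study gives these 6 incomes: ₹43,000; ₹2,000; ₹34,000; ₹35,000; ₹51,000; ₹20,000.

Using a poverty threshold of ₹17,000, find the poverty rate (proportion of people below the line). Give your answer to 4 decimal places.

0.1667

1 of the 6 people have income below ₹17,000.
H = 1/6 = 0.1667.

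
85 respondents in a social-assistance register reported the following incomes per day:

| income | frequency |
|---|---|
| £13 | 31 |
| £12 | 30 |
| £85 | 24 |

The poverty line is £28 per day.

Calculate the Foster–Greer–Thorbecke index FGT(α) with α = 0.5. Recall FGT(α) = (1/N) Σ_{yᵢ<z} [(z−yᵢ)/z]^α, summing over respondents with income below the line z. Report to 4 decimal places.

Below z: 30×£12, 31×£13 (q = 61 of N = 85).
Relative gaps: (28−12)/28 = 0.5714 (×30); (28−13)/28 = 0.5357 (×31).
Raised to α = 0.5: 0.75593 (×30); 0.73193 (×31).
Sum = 45.367545; FGT(0.5) = 45.367545 / 85 = 0.5337.

0.5337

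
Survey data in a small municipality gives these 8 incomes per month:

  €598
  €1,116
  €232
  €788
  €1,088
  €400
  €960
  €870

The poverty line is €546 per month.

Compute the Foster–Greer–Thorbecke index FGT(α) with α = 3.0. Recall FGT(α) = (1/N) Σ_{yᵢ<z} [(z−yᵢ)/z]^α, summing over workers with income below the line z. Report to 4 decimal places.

Below the line: €232, €400 (q = 2 of N = 8).
Relative gaps: (546−232)/546 = 0.5751; (546−400)/546 = 0.2674.
Raised to α = 3.0: 0.19020; 0.01912.
Sum = 0.209320; FGT(3.0) = 0.209320 / 8 = 0.0262.

0.0262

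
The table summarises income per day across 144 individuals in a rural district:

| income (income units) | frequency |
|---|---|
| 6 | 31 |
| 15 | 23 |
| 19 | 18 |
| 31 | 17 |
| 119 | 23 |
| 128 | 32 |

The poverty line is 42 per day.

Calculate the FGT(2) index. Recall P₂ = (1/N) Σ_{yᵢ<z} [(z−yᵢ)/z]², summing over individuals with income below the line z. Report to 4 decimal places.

0.2698

Below the line: 31×6, 23×15, 18×19, 17×31 (q = 89 of N = 144).
Normalized shortfalls: (42−6)/42 = 0.8571 (×31); (42−15)/42 = 0.6429 (×23); (42−19)/42 = 0.5476 (×18); (42−31)/42 = 0.2619 (×17).
Squared: 0.7347 (×31); 0.4133 (×23); 0.2999 (×18); 0.0686 (×17).
Sum = 38.844671; P₂ = 38.844671 / 144 = 0.2698.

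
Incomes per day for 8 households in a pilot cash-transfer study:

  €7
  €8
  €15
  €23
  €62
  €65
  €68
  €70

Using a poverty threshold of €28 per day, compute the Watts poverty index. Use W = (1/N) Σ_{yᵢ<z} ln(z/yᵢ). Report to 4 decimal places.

0.4325

Incomes under z: €7, €8, €15, €23 (q = 4 of N = 8).
Log shortfalls: ln(28/7) = 1.3863; ln(28/8) = 1.2528; ln(28/15) = 0.6242; ln(28/23) = 0.1967.
W = 3.459922 / 8 = 0.4325.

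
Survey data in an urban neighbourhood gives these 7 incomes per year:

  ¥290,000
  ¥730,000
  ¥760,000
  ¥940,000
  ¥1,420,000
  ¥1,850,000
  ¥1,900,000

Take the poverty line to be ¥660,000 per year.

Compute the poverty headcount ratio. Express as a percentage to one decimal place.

1 of the 7 individuals have income below ¥660,000.
H = 1/7 = 14.3%.

14.3%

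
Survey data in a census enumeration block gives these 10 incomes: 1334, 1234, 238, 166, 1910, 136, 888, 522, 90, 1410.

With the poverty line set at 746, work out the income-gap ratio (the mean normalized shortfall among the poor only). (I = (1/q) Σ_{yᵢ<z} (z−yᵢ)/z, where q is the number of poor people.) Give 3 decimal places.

Incomes under z: 90, 136, 166, 238, 522 (q = 5 of N = 10).
Relative gaps: 0.8794, 0.8177, 0.7775, 0.6810, 0.3003; sum = 3.455764.
The income-gap ratio divides by q (the poor only): 3.455764 / 5 = 0.691.

0.691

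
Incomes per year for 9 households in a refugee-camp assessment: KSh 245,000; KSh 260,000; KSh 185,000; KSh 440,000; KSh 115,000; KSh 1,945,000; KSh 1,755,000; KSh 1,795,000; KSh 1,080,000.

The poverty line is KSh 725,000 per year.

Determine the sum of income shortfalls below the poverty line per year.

KSh 2,380,000

Incomes under z: KSh 115,000, KSh 185,000, KSh 245,000, KSh 260,000, KSh 440,000 (q = 5 of N = 9).
Individual gaps: 725000−115000 = 610000; 725000−185000 = 540000; 725000−245000 = 480000; 725000−260000 = 465000; 725000−440000 = 285000.
Aggregate gap = KSh 2,380,000.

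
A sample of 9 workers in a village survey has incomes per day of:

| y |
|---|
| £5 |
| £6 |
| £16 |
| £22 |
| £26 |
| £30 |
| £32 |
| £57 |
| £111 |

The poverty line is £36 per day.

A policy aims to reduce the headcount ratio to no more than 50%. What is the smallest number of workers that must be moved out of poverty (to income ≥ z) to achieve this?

3

7 of the 9 workers are poor, so H = 7/9 = 0.778.
A headcount ratio of at most 50% allows at most ⌊0.50 × 9⌋ = 4 poor workers.
So at least 7 − 4 = 3 must be lifted.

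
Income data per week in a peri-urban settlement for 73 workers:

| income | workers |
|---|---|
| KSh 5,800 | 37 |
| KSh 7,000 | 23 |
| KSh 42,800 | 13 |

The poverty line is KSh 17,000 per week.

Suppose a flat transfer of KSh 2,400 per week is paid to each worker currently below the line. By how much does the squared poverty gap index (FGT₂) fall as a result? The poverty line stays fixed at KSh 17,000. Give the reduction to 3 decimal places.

Before: below the line — 37×KSh 5,800, 23×KSh 7,000; squared poverty gap index (FGT₂) = 0.32902.
After the KSh 2,400 transfer: below the line — 37×KSh 8,200, 23×KSh 9,400; squared poverty gap index (FGT₂) = 0.19878.
Reduction = 0.32902 − 0.19878 = 0.130.

0.130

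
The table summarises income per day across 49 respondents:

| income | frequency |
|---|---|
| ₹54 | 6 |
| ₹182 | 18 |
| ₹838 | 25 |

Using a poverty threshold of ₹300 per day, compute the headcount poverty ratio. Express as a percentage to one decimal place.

24 of the 49 respondents have income below ₹300.
H = 24/49 = 49.0%.

49.0%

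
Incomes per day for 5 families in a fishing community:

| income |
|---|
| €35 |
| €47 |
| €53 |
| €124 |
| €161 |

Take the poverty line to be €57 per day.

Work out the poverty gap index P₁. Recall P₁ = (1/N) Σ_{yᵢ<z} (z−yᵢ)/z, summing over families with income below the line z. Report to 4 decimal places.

0.1263

Below the line: €35, €47, €53 (q = 3 of N = 5).
Shortfall ratios: (57−35)/57 = 0.3860; (57−47)/57 = 0.1754; (57−53)/57 = 0.0702.
Σ = 0.631579. Dividing by the full population N = 5 gives P₁ = 0.1263.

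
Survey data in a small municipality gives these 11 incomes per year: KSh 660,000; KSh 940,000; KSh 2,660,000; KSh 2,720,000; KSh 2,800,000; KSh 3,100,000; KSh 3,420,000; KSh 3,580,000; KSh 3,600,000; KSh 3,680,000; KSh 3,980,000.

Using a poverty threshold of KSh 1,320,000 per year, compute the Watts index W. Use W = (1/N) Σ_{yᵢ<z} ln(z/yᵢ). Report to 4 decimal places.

Poor units: KSh 660,000, KSh 940,000 (q = 2 of N = 11).
ln(z/y) terms: ln(1320000/660000) = 0.6931; ln(1320000/940000) = 0.3395.
W = 1.032654 / 11 = 0.0939.

0.0939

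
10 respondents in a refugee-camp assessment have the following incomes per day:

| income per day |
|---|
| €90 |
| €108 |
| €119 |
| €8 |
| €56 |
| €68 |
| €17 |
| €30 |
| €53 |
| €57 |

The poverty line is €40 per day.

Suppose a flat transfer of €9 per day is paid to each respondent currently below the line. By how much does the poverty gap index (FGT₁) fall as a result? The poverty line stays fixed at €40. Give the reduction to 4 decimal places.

Before: below the line — €8, €17, €30; poverty gap index (FGT₁) = 0.162500.
After the €9 transfer: below the line — €17, €26, €39; poverty gap index (FGT₁) = 0.095000.
Reduction = 0.162500 − 0.095000 = 0.0675.

0.0675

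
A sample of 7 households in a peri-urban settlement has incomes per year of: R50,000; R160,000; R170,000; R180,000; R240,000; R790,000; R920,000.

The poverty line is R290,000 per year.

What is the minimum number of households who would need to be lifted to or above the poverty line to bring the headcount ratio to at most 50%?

2

5 of the 7 households are poor, so H = 5/7 = 0.714.
A headcount ratio of at most 50% allows at most ⌊0.50 × 7⌋ = 3 poor households.
So at least 5 − 3 = 2 must be lifted.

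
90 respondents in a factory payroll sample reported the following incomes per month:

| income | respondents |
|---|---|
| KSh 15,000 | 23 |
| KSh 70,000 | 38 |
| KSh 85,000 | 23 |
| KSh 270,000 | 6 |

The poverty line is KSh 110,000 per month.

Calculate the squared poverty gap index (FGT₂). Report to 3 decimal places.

Below z: 23×KSh 15,000, 38×KSh 70,000, 23×KSh 85,000 (q = 84 of N = 90).
Shortfall ratios: (110000−15000)/110000 = 0.8636 (×23); (110000−70000)/110000 = 0.3636 (×38); (110000−85000)/110000 = 0.2273 (×23).
Squared: 0.7459 (×23); 0.1322 (×38); 0.0517 (×23).
Sum = 23.367769; P₂ = 23.367769 / 90 = 0.260.

0.260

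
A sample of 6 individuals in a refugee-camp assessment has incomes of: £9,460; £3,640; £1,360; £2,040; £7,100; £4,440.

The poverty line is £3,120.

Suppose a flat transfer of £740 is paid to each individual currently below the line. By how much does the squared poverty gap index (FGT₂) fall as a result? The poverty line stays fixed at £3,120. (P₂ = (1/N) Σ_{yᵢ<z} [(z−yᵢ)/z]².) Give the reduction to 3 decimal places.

Before: below the line — £1,360, £2,040; squared poverty gap index (FGT₂) = 0.07301.
After the £740 transfer: below the line — £2,100, £2,780; squared poverty gap index (FGT₂) = 0.01979.
Reduction = 0.07301 − 0.01979 = 0.053.

0.053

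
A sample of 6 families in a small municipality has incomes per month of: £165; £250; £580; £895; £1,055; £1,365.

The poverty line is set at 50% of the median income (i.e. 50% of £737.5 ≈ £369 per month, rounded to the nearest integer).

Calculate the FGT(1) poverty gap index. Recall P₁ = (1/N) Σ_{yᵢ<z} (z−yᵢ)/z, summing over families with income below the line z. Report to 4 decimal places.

Below the line: £165, £250 (q = 2 of N = 6).
Gap ratios (z−y)/z: (369−165)/369 = 0.5528; (369−250)/369 = 0.3225.
Σ = 0.875339. Dividing by the full population N = 6 gives P₁ = 0.1459.

0.1459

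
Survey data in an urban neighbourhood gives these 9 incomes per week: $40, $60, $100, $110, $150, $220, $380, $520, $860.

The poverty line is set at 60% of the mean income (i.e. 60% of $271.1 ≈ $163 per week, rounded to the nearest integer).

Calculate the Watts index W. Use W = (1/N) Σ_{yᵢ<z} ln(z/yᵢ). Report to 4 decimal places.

0.3744

Below the line: $40, $60, $100, $110, $150 (q = 5 of N = 9).
Log shortfalls: ln(163/40) = 1.4049; ln(163/60) = 0.9994; ln(163/100) = 0.4886; ln(163/110) = 0.3933; ln(163/150) = 0.0831.
W = 3.369241 / 9 = 0.3744.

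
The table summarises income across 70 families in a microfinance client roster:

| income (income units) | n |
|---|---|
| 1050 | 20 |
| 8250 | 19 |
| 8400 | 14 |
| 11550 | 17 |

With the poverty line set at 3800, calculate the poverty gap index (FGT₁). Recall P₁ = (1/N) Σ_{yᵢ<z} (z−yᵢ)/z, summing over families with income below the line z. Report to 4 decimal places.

0.2068

Below z: 20×1050 (q = 20 of N = 70).
Shortfall ratios: (3800−1050)/3800 = 0.7237 (×20).
Σ = 14.473684. Dividing by the full population N = 70 gives P₁ = 0.2068.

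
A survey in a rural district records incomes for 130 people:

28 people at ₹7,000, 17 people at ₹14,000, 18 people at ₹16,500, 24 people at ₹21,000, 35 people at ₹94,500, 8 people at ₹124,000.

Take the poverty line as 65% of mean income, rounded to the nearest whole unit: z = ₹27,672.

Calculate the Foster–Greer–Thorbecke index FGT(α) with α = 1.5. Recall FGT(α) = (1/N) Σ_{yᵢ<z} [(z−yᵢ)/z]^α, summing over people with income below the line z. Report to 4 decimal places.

Incomes under z: 28×₹7,000, 17×₹14,000, 18×₹16,500, 24×₹21,000 (q = 87 of N = 130).
Gap ratios (z−y)/z: (27672−7000)/27672 = 0.7470 (×28); (27672−14000)/27672 = 0.4941 (×17); (27672−16500)/27672 = 0.4037 (×18); (27672−21000)/27672 = 0.2411 (×24).
Raised to α = 1.5: 0.64567 (×28); 0.34729 (×17); 0.25653 (×18); 0.11839 (×24).
Sum = 31.441644; FGT(1.5) = 31.441644 / 130 = 0.2419.

0.2419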